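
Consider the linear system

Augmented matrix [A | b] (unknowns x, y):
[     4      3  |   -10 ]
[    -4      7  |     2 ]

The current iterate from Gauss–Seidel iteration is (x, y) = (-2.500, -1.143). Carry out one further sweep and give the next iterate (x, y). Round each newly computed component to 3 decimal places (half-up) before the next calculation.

One sweep:
  x = (-10 - (3)·-1.143) / (4) = -1.643
  y = (2 - (-4)·-1.643) / (7) = -0.653

(-1.643, -0.653)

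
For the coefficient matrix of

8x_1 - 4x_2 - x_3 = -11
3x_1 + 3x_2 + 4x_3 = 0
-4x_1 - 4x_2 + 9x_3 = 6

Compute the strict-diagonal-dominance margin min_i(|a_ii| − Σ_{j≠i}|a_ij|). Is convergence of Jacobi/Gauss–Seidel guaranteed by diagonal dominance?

-4

row 1: |8| − (4+1) = 3
row 2: |3| − (3+4) = -4
row 3: |9| − (4+4) = 1
minimum over rows = -4 → not strictly diagonally dominant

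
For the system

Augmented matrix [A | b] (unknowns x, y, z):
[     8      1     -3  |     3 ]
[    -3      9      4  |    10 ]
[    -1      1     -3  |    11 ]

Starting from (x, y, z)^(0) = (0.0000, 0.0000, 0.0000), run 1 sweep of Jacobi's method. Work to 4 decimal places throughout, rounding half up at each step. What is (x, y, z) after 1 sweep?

Iteration 1:
  x = (3 - (1)·0.0000 - (-3)·0.0000) / (8) = 0.3750
  y = (10 - (-3)·0.0000 - (4)·0.0000) / (9) = 1.1111
  z = (11 - (-1)·0.0000 - (1)·0.0000) / (-3) = -3.6667

(0.3750, 1.1111, -3.6667)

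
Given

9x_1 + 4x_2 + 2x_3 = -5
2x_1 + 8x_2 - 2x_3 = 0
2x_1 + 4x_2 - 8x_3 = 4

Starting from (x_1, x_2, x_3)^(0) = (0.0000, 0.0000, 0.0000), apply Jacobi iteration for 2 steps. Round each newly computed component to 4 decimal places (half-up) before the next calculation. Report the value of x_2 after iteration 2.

Iteration 1:
  x_1 = (-5 - (4)·0.0000 - (2)·0.0000) / (9) = -0.5556
  x_2 = (0 - (2)·0.0000 - (-2)·0.0000) / (8) = 0.0000
  x_3 = (4 - (2)·0.0000 - (4)·0.0000) / (-8) = -0.5000
Iteration 2:
  x_1 = (-5 - (4)·0.0000 - (2)·-0.5000) / (9) = -0.4444
  x_2 = (0 - (2)·-0.5556 - (-2)·-0.5000) / (8) = 0.0139
  x_3 = (4 - (2)·-0.5556 - (4)·0.0000) / (-8) = -0.6389

0.0139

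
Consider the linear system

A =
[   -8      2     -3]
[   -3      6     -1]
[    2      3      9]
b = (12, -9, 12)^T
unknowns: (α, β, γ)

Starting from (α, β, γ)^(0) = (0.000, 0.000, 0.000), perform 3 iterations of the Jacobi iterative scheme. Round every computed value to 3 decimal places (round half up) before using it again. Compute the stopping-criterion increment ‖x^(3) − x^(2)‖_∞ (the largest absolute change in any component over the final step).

0.445

Iteration 1:
  α = (12 - (2)·0.000 - (-3)·0.000) / (-8) = -1.500
  β = (-9 - (-3)·0.000 - (-1)·0.000) / (6) = -1.500
  γ = (12 - (2)·0.000 - (3)·0.000) / (9) = 1.333
Iteration 2:
  α = (12 - (2)·-1.500 - (-3)·1.333) / (-8) = -2.375
  β = (-9 - (-3)·-1.500 - (-1)·1.333) / (6) = -2.028
  γ = (12 - (2)·-1.500 - (3)·-1.500) / (9) = 2.167
Iteration 3:
  α = (12 - (2)·-2.028 - (-3)·2.167) / (-8) = -2.820
  β = (-9 - (-3)·-2.375 - (-1)·2.167) / (6) = -2.326
  γ = (12 - (2)·-2.375 - (3)·-2.028) / (9) = 2.537
Change: (-0.445, -0.298, 0.370) → max |·| = 0.445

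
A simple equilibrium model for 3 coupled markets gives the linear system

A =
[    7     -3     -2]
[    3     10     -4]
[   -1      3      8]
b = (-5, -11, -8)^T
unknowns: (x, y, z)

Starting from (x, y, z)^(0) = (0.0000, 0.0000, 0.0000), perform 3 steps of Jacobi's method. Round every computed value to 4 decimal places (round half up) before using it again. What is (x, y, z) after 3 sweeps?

Iteration 1:
  x = (-5 - (-3)·0.0000 - (-2)·0.0000) / (7) = -0.7143
  y = (-11 - (3)·0.0000 - (-4)·0.0000) / (10) = -1.1000
  z = (-8 - (-1)·0.0000 - (3)·0.0000) / (8) = -1.0000
Iteration 2:
  x = (-5 - (-3)·-1.1000 - (-2)·-1.0000) / (7) = -1.4714
  y = (-11 - (3)·-0.7143 - (-4)·-1.0000) / (10) = -1.2857
  z = (-8 - (-1)·-0.7143 - (3)·-1.1000) / (8) = -0.6768
Iteration 3:
  x = (-5 - (-3)·-1.2857 - (-2)·-0.6768) / (7) = -1.4587
  y = (-11 - (3)·-1.4714 - (-4)·-0.6768) / (10) = -0.9293
  z = (-8 - (-1)·-1.4714 - (3)·-1.2857) / (8) = -0.7018

(-1.4587, -0.9293, -0.7018)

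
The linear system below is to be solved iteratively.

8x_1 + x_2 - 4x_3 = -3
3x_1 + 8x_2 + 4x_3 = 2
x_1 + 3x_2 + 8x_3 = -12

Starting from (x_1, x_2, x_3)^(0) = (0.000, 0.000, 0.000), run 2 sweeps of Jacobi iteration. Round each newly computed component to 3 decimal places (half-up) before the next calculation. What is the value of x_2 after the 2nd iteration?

1.141

Iteration 1:
  x_1 = (-3 - (1)·0.000 - (-4)·0.000) / (8) = -0.375
  x_2 = (2 - (3)·0.000 - (4)·0.000) / (8) = 0.250
  x_3 = (-12 - (1)·0.000 - (3)·0.000) / (8) = -1.500
Iteration 2:
  x_1 = (-3 - (1)·0.250 - (-4)·-1.500) / (8) = -1.156
  x_2 = (2 - (3)·-0.375 - (4)·-1.500) / (8) = 1.141
  x_3 = (-12 - (1)·-0.375 - (3)·0.250) / (8) = -1.547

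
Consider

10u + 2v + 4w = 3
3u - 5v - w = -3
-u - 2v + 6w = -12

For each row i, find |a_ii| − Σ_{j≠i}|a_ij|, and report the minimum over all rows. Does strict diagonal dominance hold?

1

row 1: |10| − (2+4) = 4
row 2: |-5| − (3+1) = 1
row 3: |6| − (1+2) = 3
minimum over rows = 1 → strictly diagonally dominant (convergence guaranteed)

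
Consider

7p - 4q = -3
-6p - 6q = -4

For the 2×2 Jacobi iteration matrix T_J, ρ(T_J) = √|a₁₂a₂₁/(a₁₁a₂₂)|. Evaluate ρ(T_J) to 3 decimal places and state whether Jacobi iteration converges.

0.756

a₁₂a₂₁/(a₁₁a₂₂) = (-4)·(-6) / ((7)·(-6)) = -0.571429
ρ = √|-0.571429| = √0.571429 = 0.756
ρ < 1, so Jacobi converges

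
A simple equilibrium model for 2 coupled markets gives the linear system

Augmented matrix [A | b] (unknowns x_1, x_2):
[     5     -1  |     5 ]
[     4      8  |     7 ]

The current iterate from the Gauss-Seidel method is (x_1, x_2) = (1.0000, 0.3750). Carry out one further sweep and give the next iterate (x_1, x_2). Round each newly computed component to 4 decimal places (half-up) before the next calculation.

One sweep:
  x_1 = (5 - (-1)·0.3750) / (5) = 1.0750
  x_2 = (7 - (4)·1.0750) / (8) = 0.3375

(1.0750, 0.3375)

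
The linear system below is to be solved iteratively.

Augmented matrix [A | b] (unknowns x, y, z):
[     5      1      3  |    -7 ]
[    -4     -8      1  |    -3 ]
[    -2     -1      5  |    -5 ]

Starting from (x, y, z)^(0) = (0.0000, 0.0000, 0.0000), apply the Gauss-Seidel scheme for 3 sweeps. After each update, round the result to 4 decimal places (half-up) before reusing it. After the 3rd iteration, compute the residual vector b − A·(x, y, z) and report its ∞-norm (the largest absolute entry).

0.0312

Iteration 1:
  x = (-7 - (1)·0.0000 - (3)·0.0000) / (5) = -1.4000
  y = (-3 - (-4)·-1.4000 - (1)·0.0000) / (-8) = 1.0750
  z = (-5 - (-2)·-1.4000 - (-1)·1.0750) / (5) = -1.3450
Iteration 2:
  x = (-7 - (1)·1.0750 - (3)·-1.3450) / (5) = -0.8080
  y = (-3 - (-4)·-0.8080 - (1)·-1.3450) / (-8) = 0.6109
  z = (-5 - (-2)·-0.8080 - (-1)·0.6109) / (5) = -1.2010
Iteration 3:
  x = (-7 - (1)·0.6109 - (3)·-1.2010) / (5) = -0.8016
  y = (-3 - (-4)·-0.8016 - (1)·-1.2010) / (-8) = 0.6257
  z = (-5 - (-2)·-0.8016 - (-1)·0.6257) / (5) = -1.1955
Residual b − A·x = (-0.0312, -0.0053, 0.0000); ∞-norm = 0.0312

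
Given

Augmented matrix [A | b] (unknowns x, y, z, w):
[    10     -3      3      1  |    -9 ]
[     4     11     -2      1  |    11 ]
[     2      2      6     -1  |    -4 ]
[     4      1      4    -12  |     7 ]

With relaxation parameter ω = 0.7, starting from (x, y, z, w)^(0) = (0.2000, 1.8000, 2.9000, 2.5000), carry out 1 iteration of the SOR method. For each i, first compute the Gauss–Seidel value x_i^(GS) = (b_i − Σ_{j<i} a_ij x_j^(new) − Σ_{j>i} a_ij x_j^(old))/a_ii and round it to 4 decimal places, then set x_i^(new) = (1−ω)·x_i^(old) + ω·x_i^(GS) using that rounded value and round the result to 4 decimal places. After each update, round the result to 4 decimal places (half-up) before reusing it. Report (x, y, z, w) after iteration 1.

(-0.9760, 1.6984, 0.5264, 0.3358)

Iteration 1:
  x: GS value = (-9 - (-3)·1.8000 - (3)·2.9000 - (1)·2.5000) / (10) = -1.4800;  x ← (1−ω)·0.2000 + ω·-1.4800 = -0.9760
  y: GS value = (11 - (4)·-0.9760 - (-2)·2.9000 - (1)·2.5000) / (11) = 1.6549;  y ← (1−ω)·1.8000 + ω·1.6549 = 1.6984
  z: GS value = (-4 - (2)·-0.9760 - (2)·1.6984 - (-1)·2.5000) / (6) = -0.4908;  z ← (1−ω)·2.9000 + ω·-0.4908 = 0.5264
  w: GS value = (7 - (4)·-0.9760 - (1)·1.6984 - (4)·0.5264) / (-12) = -0.5917;  w ← (1−ω)·2.5000 + ω·-0.5917 = 0.3358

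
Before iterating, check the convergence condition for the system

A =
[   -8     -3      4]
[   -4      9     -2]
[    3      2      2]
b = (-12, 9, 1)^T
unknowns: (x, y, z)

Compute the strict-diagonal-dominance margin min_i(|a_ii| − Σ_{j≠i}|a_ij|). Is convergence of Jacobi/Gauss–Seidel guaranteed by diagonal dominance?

row 1: |-8| − (3+4) = 1
row 2: |9| − (4+2) = 3
row 3: |2| − (3+2) = -3
minimum over rows = -3 → not strictly diagonally dominant

-3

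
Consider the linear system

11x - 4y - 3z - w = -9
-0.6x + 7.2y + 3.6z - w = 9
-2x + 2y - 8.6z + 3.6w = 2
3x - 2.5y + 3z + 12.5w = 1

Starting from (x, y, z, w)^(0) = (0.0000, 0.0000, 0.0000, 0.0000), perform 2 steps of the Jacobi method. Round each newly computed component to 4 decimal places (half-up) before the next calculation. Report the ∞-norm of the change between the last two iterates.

Iteration 1:
  x = (-9 - (-4)·0.0000 - (-3)·0.0000 - (-1)·0.0000) / (11) = -0.8182
  y = (9 - (-0.6)·0.0000 - (3.6)·0.0000 - (-1)·0.0000) / (7.2) = 1.2500
  z = (2 - (-2)·0.0000 - (2)·0.0000 - (3.6)·0.0000) / (-8.6) = -0.2326
  w = (1 - (3)·0.0000 - (-2.5)·0.0000 - (3)·0.0000) / (12.5) = 0.0800
Iteration 2:
  x = (-9 - (-4)·1.2500 - (-3)·-0.2326 - (-1)·0.0800) / (11) = -0.4198
  y = (9 - (-0.6)·-0.8182 - (3.6)·-0.2326 - (-1)·0.0800) / (7.2) = 1.3092
  z = (2 - (-2)·-0.8182 - (2)·1.2500 - (3.6)·0.0800) / (-8.6) = 0.2819
  w = (1 - (3)·-0.8182 - (-2.5)·1.2500 - (3)·-0.2326) / (12.5) = 0.5822
Change: (0.3984, 0.0592, 0.5145, 0.5022) → max |·| = 0.5145

0.5145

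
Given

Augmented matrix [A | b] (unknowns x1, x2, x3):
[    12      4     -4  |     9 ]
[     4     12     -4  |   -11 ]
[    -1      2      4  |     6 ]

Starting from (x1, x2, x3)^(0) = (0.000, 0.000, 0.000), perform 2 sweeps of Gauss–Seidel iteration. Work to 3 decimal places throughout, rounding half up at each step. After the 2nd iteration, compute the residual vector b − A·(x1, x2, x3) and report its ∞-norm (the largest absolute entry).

1.104

Iteration 1:
  x1 = (9 - (4)·0.000 - (-4)·0.000) / (12) = 0.750
  x2 = (-11 - (4)·0.750 - (-4)·0.000) / (12) = -1.167
  x3 = (6 - (-1)·0.750 - (2)·-1.167) / (4) = 2.271
Iteration 2:
  x1 = (9 - (4)·-1.167 - (-4)·2.271) / (12) = 1.896
  x2 = (-11 - (4)·1.896 - (-4)·2.271) / (12) = -0.792
  x3 = (6 - (-1)·1.896 - (2)·-0.792) / (4) = 2.370
Residual b − A·x = (-1.104, 0.400, 0.000); ∞-norm = 1.104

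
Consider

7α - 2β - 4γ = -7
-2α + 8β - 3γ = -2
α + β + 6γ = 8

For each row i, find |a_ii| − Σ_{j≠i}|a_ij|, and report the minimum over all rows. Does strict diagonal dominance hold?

1

row 1: |7| − (2+4) = 1
row 2: |8| − (2+3) = 3
row 3: |6| − (1+1) = 4
minimum over rows = 1 → strictly diagonally dominant (convergence guaranteed)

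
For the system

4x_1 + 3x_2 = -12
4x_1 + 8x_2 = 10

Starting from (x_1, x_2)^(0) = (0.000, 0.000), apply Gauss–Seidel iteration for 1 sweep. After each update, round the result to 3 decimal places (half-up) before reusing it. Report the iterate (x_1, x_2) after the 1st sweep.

Iteration 1:
  x_1 = (-12 - (3)·0.000) / (4) = -3.000
  x_2 = (10 - (4)·-3.000) / (8) = 2.750

(-3.000, 2.750)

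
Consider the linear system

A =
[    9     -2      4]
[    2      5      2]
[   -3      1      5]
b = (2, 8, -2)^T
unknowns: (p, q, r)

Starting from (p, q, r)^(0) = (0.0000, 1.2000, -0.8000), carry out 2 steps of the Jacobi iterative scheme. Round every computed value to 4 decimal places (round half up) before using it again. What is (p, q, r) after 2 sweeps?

Iteration 1:
  p = (2 - (-2)·1.2000 - (4)·-0.8000) / (9) = 0.8444
  q = (8 - (2)·0.0000 - (2)·-0.8000) / (5) = 1.9200
  r = (-2 - (-3)·0.0000 - (1)·1.2000) / (5) = -0.6400
Iteration 2:
  p = (2 - (-2)·1.9200 - (4)·-0.6400) / (9) = 0.9333
  q = (8 - (2)·0.8444 - (2)·-0.6400) / (5) = 1.5182
  r = (-2 - (-3)·0.8444 - (1)·1.9200) / (5) = -0.2774

(0.9333, 1.5182, -0.2774)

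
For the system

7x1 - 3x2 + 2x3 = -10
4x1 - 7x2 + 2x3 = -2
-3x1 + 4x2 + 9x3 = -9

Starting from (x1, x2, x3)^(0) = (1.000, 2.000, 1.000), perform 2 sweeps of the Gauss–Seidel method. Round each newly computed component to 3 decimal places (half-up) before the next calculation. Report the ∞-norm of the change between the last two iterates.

0.755

Iteration 1:
  x1 = (-10 - (-3)·2.000 - (2)·1.000) / (7) = -0.857
  x2 = (-2 - (4)·-0.857 - (2)·1.000) / (-7) = 0.082
  x3 = (-9 - (-3)·-0.857 - (4)·0.082) / (9) = -1.322
Iteration 2:
  x1 = (-10 - (-3)·0.082 - (2)·-1.322) / (7) = -1.016
  x2 = (-2 - (4)·-1.016 - (2)·-1.322) / (-7) = -0.673
  x3 = (-9 - (-3)·-1.016 - (4)·-0.673) / (9) = -1.040
Change: (-0.159, -0.755, 0.282) → max |·| = 0.755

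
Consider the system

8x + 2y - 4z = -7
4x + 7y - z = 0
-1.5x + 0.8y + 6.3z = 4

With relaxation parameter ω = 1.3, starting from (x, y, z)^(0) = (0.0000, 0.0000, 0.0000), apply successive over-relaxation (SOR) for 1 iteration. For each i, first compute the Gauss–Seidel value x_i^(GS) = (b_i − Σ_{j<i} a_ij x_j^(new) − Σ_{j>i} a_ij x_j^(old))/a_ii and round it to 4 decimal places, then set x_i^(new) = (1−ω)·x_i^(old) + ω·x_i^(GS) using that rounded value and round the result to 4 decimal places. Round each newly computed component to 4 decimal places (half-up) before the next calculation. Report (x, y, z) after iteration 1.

(-1.1375, 0.8450, 0.3338)

Iteration 1:
  x: GS value = (-7 - (2)·0.0000 - (-4)·0.0000) / (8) = -0.8750;  x ← (1−ω)·0.0000 + ω·-0.8750 = -1.1375
  y: GS value = (0 - (4)·-1.1375 - (-1)·0.0000) / (7) = 0.6500;  y ← (1−ω)·0.0000 + ω·0.6500 = 0.8450
  z: GS value = (4 - (-1.5)·-1.1375 - (0.8)·0.8450) / (6.3) = 0.2568;  z ← (1−ω)·0.0000 + ω·0.2568 = 0.3338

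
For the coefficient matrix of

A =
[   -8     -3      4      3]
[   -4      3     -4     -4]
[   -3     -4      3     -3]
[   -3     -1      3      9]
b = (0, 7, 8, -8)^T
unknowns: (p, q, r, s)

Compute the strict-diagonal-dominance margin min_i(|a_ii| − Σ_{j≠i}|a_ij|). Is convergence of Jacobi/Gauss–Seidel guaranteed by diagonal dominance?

row 1: |-8| − (3+4+3) = -2
row 2: |3| − (4+4+4) = -9
row 3: |3| − (3+4+3) = -7
row 4: |9| − (3+1+3) = 2
minimum over rows = -9 → not strictly diagonally dominant

-9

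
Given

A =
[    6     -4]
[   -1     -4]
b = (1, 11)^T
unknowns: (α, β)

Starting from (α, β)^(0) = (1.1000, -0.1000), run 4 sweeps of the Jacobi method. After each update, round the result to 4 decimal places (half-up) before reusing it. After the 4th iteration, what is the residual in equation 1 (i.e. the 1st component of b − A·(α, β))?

-0.1670

Iteration 1:
  α = (1 - (-4)·-0.1000) / (6) = 0.1000
  β = (11 - (-1)·1.1000) / (-4) = -3.0250
Iteration 2:
  α = (1 - (-4)·-3.0250) / (6) = -1.8500
  β = (11 - (-1)·0.1000) / (-4) = -2.7750
Iteration 3:
  α = (1 - (-4)·-2.7750) / (6) = -1.6833
  β = (11 - (-1)·-1.8500) / (-4) = -2.2875
Iteration 4:
  α = (1 - (-4)·-2.2875) / (6) = -1.3583
  β = (11 - (-1)·-1.6833) / (-4) = -2.3292
Residual b − A·x = (-0.1670, 0.3249)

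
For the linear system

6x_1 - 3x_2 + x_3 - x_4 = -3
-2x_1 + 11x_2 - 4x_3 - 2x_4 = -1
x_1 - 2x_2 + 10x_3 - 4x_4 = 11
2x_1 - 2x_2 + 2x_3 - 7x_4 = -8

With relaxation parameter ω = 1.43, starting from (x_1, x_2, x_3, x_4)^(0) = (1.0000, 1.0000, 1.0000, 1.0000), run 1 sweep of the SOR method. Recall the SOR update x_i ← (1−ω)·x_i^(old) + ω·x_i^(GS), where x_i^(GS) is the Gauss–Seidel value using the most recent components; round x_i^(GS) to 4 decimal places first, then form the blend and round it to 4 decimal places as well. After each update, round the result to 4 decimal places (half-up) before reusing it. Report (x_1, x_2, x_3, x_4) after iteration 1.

(-0.4300, 0.1083, 1.8075, 1.7229)

Iteration 1:
  x_1: GS value = (-3 - (-3)·1.0000 - (1)·1.0000 - (-1)·1.0000) / (6) = 0.0000;  x_1 ← (1−ω)·1.0000 + ω·0.0000 = -0.4300
  x_2: GS value = (-1 - (-2)·-0.4300 - (-4)·1.0000 - (-2)·1.0000) / (11) = 0.3764;  x_2 ← (1−ω)·1.0000 + ω·0.3764 = 0.1083
  x_3: GS value = (11 - (1)·-0.4300 - (-2)·0.1083 - (-4)·1.0000) / (10) = 1.5647;  x_3 ← (1−ω)·1.0000 + ω·1.5647 = 1.8075
  x_4: GS value = (-8 - (2)·-0.4300 - (-2)·0.1083 - (2)·1.8075) / (-7) = 1.5055;  x_4 ← (1−ω)·1.0000 + ω·1.5055 = 1.7229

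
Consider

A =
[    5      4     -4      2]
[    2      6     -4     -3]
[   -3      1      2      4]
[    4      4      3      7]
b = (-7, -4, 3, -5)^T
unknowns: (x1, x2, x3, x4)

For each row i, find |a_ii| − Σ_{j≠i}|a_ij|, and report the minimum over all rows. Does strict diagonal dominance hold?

-6

row 1: |5| − (4+4+2) = -5
row 2: |6| − (2+4+3) = -3
row 3: |2| − (3+1+4) = -6
row 4: |7| − (4+4+3) = -4
minimum over rows = -6 → not strictly diagonally dominant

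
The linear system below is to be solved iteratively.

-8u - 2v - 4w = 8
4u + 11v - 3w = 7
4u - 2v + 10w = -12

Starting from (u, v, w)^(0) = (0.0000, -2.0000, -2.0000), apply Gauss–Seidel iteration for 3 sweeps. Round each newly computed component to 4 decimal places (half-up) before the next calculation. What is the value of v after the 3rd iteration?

0.5664

Iteration 1:
  u = (8 - (-2)·-2.0000 - (-4)·-2.0000) / (-8) = 0.5000
  v = (7 - (4)·0.5000 - (-3)·-2.0000) / (11) = -0.0909
  w = (-12 - (4)·0.5000 - (-2)·-0.0909) / (10) = -1.4182
Iteration 2:
  u = (8 - (-2)·-0.0909 - (-4)·-1.4182) / (-8) = -0.2682
  v = (7 - (4)·-0.2682 - (-3)·-1.4182) / (11) = 0.3471
  w = (-12 - (4)·-0.2682 - (-2)·0.3471) / (10) = -1.0233
Iteration 3:
  u = (8 - (-2)·0.3471 - (-4)·-1.0233) / (-8) = -0.5751
  v = (7 - (4)·-0.5751 - (-3)·-1.0233) / (11) = 0.5664
  w = (-12 - (4)·-0.5751 - (-2)·0.5664) / (10) = -0.8567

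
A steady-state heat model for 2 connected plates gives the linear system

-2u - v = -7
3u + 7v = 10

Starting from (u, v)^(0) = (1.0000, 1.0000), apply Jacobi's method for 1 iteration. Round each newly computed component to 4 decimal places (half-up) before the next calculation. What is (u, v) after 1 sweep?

Iteration 1:
  u = (-7 - (-1)·1.0000) / (-2) = 3.0000
  v = (10 - (3)·1.0000) / (7) = 1.0000

(3.0000, 1.0000)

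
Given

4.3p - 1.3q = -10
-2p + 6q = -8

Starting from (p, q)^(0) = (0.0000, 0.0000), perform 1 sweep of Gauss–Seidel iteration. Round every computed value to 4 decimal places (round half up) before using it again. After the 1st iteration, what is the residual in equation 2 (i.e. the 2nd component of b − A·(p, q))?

Iteration 1:
  p = (-10 - (-1.3)·0.0000) / (4.3) = -2.3256
  q = (-8 - (-2)·-2.3256) / (6) = -2.1085
Residual b − A·x = (-2.7410, -0.0002)

-0.0002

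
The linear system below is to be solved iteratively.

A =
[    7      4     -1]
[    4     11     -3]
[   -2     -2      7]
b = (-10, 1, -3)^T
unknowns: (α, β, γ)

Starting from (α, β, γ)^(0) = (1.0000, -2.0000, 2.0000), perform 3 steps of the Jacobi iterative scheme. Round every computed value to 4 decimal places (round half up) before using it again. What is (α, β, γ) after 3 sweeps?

Iteration 1:
  α = (-10 - (4)·-2.0000 - (-1)·2.0000) / (7) = 0.0000
  β = (1 - (4)·1.0000 - (-3)·2.0000) / (11) = 0.2727
  γ = (-3 - (-2)·1.0000 - (-2)·-2.0000) / (7) = -0.7143
Iteration 2:
  α = (-10 - (4)·0.2727 - (-1)·-0.7143) / (7) = -1.6864
  β = (1 - (4)·0.0000 - (-3)·-0.7143) / (11) = -0.1039
  γ = (-3 - (-2)·0.0000 - (-2)·0.2727) / (7) = -0.3507
Iteration 3:
  α = (-10 - (4)·-0.1039 - (-1)·-0.3507) / (7) = -1.4193
  β = (1 - (4)·-1.6864 - (-3)·-0.3507) / (11) = 0.6085
  γ = (-3 - (-2)·-1.6864 - (-2)·-0.1039) / (7) = -0.9401

(-1.4193, 0.6085, -0.9401)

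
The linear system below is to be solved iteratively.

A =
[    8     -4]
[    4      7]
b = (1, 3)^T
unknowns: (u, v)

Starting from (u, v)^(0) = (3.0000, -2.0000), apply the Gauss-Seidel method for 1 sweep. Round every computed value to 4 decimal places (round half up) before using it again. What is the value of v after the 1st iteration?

Iteration 1:
  u = (1 - (-4)·-2.0000) / (8) = -0.8750
  v = (3 - (4)·-0.8750) / (7) = 0.9286

0.9286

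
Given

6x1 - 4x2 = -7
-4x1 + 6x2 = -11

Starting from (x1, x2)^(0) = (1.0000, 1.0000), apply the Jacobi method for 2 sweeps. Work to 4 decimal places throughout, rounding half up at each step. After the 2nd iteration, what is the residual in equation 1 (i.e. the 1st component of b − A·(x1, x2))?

Iteration 1:
  x1 = (-7 - (-4)·1.0000) / (6) = -0.5000
  x2 = (-11 - (-4)·1.0000) / (6) = -1.1667
Iteration 2:
  x1 = (-7 - (-4)·-1.1667) / (6) = -1.9445
  x2 = (-11 - (-4)·-0.5000) / (6) = -2.1667
Residual b − A·x = (-3.9998, -5.7778)

-3.9998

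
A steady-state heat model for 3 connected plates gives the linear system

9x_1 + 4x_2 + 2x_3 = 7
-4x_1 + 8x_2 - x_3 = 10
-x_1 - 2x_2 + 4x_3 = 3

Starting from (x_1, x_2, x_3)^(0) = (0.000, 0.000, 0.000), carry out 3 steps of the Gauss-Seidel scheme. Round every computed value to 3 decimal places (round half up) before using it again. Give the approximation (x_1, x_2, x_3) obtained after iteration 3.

(-0.092, 1.368, 1.411)

Iteration 1:
  x_1 = (7 - (4)·0.000 - (2)·0.000) / (9) = 0.778
  x_2 = (10 - (-4)·0.778 - (-1)·0.000) / (8) = 1.639
  x_3 = (3 - (-1)·0.778 - (-2)·1.639) / (4) = 1.764
Iteration 2:
  x_1 = (7 - (4)·1.639 - (2)·1.764) / (9) = -0.343
  x_2 = (10 - (-4)·-0.343 - (-1)·1.764) / (8) = 1.299
  x_3 = (3 - (-1)·-0.343 - (-2)·1.299) / (4) = 1.314
Iteration 3:
  x_1 = (7 - (4)·1.299 - (2)·1.314) / (9) = -0.092
  x_2 = (10 - (-4)·-0.092 - (-1)·1.314) / (8) = 1.368
  x_3 = (3 - (-1)·-0.092 - (-2)·1.368) / (4) = 1.411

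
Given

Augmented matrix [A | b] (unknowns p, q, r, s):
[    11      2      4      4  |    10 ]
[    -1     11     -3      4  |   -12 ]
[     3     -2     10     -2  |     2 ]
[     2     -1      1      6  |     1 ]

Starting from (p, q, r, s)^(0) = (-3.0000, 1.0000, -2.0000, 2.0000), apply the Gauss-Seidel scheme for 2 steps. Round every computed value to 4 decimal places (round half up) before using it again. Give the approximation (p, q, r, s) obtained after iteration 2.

(1.5171, -0.8121, -0.5067, -0.3899)

Iteration 1:
  p = (10 - (2)·1.0000 - (4)·-2.0000 - (4)·2.0000) / (11) = 0.7273
  q = (-12 - (-1)·0.7273 - (-3)·-2.0000 - (4)·2.0000) / (11) = -2.2975
  r = (2 - (3)·0.7273 - (-2)·-2.2975 - (-2)·2.0000) / (10) = -0.0777
  s = (1 - (2)·0.7273 - (-1)·-2.2975 - (1)·-0.0777) / (6) = -0.4457
Iteration 2:
  p = (10 - (2)·-2.2975 - (4)·-0.0777 - (4)·-0.4457) / (11) = 1.5171
  q = (-12 - (-1)·1.5171 - (-3)·-0.0777 - (4)·-0.4457) / (11) = -0.8121
  r = (2 - (3)·1.5171 - (-2)·-0.8121 - (-2)·-0.4457) / (10) = -0.5067
  s = (1 - (2)·1.5171 - (-1)·-0.8121 - (1)·-0.5067) / (6) = -0.3899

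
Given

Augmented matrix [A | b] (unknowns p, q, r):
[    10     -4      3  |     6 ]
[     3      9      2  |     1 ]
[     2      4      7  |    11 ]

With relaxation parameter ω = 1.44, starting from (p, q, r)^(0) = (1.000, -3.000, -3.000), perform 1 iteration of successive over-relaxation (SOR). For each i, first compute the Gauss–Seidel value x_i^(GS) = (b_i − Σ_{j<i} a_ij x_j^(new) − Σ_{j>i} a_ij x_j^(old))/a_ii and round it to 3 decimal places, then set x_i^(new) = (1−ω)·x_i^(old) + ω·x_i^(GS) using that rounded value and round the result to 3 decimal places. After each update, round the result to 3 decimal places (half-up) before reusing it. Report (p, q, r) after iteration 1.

(-0.008, 2.443, 1.576)

Iteration 1:
  p: GS value = (6 - (-4)·-3.000 - (3)·-3.000) / (10) = 0.300;  p ← (1−ω)·1.000 + ω·0.300 = -0.008
  q: GS value = (1 - (3)·-0.008 - (2)·-3.000) / (9) = 0.780;  q ← (1−ω)·-3.000 + ω·0.780 = 2.443
  r: GS value = (11 - (2)·-0.008 - (4)·2.443) / (7) = 0.178;  r ← (1−ω)·-3.000 + ω·0.178 = 1.576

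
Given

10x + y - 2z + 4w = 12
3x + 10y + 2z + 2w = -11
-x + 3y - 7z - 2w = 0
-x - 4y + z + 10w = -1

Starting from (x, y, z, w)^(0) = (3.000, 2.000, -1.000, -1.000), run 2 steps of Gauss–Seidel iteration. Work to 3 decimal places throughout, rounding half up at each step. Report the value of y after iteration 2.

Iteration 1:
  x = (12 - (1)·2.000 - (-2)·-1.000 - (4)·-1.000) / (10) = 1.200
  y = (-11 - (3)·1.200 - (2)·-1.000 - (2)·-1.000) / (10) = -1.060
  z = (0 - (-1)·1.200 - (3)·-1.060 - (-2)·-1.000) / (-7) = -0.340
  w = (-1 - (-1)·1.200 - (-4)·-1.060 - (1)·-0.340) / (10) = -0.370
Iteration 2:
  x = (12 - (1)·-1.060 - (-2)·-0.340 - (4)·-0.370) / (10) = 1.386
  y = (-11 - (3)·1.386 - (2)·-0.340 - (2)·-0.370) / (10) = -1.374
  z = (0 - (-1)·1.386 - (3)·-1.374 - (-2)·-0.370) / (-7) = -0.681
  w = (-1 - (-1)·1.386 - (-4)·-1.374 - (1)·-0.681) / (10) = -0.443

-1.374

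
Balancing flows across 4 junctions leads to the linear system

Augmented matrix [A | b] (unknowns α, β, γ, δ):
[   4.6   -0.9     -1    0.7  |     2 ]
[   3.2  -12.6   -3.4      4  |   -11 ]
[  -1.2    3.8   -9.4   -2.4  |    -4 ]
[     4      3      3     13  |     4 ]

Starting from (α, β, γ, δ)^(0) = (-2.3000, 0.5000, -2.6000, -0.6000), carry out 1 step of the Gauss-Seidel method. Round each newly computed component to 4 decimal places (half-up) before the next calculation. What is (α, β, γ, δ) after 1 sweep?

Iteration 1:
  α = (2 - (-0.9)·0.5000 - (-1)·-2.6000 - (0.7)·-0.6000) / (4.6) = 0.0587
  β = (-11 - (3.2)·0.0587 - (-3.4)·-2.6000 - (4)·-0.6000) / (-12.6) = 1.3990
  γ = (-4 - (-1.2)·0.0587 - (3.8)·1.3990 - (-2.4)·-0.6000) / (-9.4) = 1.1368
  δ = (4 - (4)·0.0587 - (3)·1.3990 - (3)·1.1368) / (13) = -0.2956

(0.0587, 1.3990, 1.1368, -0.2956)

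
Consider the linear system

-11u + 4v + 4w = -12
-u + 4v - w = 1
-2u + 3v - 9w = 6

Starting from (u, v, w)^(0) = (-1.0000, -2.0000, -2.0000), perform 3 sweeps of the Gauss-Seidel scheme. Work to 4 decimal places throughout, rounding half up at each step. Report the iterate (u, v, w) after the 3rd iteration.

(0.9137, 0.2933, -0.7719)

Iteration 1:
  u = (-12 - (4)·-2.0000 - (4)·-2.0000) / (-11) = -0.3636
  v = (1 - (-1)·-0.3636 - (-1)·-2.0000) / (4) = -0.3409
  w = (6 - (-2)·-0.3636 - (3)·-0.3409) / (-9) = -0.6995
Iteration 2:
  u = (-12 - (4)·-0.3409 - (4)·-0.6995) / (-11) = 0.7126
  v = (1 - (-1)·0.7126 - (-1)·-0.6995) / (4) = 0.2533
  w = (6 - (-2)·0.7126 - (3)·0.2533) / (-9) = -0.7406
Iteration 3:
  u = (-12 - (4)·0.2533 - (4)·-0.7406) / (-11) = 0.9137
  v = (1 - (-1)·0.9137 - (-1)·-0.7406) / (4) = 0.2933
  w = (6 - (-2)·0.9137 - (3)·0.2933) / (-9) = -0.7719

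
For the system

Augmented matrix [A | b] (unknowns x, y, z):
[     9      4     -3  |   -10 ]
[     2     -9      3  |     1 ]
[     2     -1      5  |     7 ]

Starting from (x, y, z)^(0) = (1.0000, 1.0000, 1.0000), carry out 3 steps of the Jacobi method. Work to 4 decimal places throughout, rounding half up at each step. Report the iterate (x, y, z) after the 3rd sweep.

Iteration 1:
  x = (-10 - (4)·1.0000 - (-3)·1.0000) / (9) = -1.2222
  y = (1 - (2)·1.0000 - (3)·1.0000) / (-9) = 0.4444
  z = (7 - (2)·1.0000 - (-1)·1.0000) / (5) = 1.2000
Iteration 2:
  x = (-10 - (4)·0.4444 - (-3)·1.2000) / (9) = -0.9086
  y = (1 - (2)·-1.2222 - (3)·1.2000) / (-9) = 0.0173
  z = (7 - (2)·-1.2222 - (-1)·0.4444) / (5) = 1.9778
Iteration 3:
  x = (-10 - (4)·0.0173 - (-3)·1.9778) / (9) = -0.4595
  y = (1 - (2)·-0.9086 - (3)·1.9778) / (-9) = 0.3462
  z = (7 - (2)·-0.9086 - (-1)·0.0173) / (5) = 1.7669

(-0.4595, 0.3462, 1.7669)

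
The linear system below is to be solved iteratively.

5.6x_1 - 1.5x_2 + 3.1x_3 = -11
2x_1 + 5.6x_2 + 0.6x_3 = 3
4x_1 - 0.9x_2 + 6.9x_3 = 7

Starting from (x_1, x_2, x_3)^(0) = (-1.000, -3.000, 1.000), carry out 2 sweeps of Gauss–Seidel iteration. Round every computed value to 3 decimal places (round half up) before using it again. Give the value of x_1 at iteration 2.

Iteration 1:
  x_1 = (-11 - (-1.5)·-3.000 - (3.1)·1.000) / (5.6) = -3.321
  x_2 = (3 - (2)·-3.321 - (0.6)·1.000) / (5.6) = 1.615
  x_3 = (7 - (4)·-3.321 - (-0.9)·1.615) / (6.9) = 3.150
Iteration 2:
  x_1 = (-11 - (-1.5)·1.615 - (3.1)·3.150) / (5.6) = -3.275
  x_2 = (3 - (2)·-3.275 - (0.6)·3.150) / (5.6) = 1.368
  x_3 = (7 - (4)·-3.275 - (-0.9)·1.368) / (6.9) = 3.091

-3.275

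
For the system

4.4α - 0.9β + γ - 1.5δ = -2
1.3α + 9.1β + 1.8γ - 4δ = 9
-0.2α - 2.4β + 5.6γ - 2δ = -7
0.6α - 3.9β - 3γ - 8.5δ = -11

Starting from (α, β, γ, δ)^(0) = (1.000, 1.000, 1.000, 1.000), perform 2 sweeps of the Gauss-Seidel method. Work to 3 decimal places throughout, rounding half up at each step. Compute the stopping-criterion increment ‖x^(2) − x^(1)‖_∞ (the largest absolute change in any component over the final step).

Iteration 1:
  α = (-2 - (-0.9)·1.000 - (1)·1.000 - (-1.5)·1.000) / (4.4) = -0.136
  β = (9 - (1.3)·-0.136 - (1.8)·1.000 - (-4)·1.000) / (9.1) = 1.250
  γ = (-7 - (-0.2)·-0.136 - (-2.4)·1.250 - (-2)·1.000) / (5.6) = -0.362
  δ = (-11 - (0.6)·-0.136 - (-3.9)·1.250 - (-3)·-0.362) / (-8.5) = 0.839
Iteration 2:
  α = (-2 - (-0.9)·1.250 - (1)·-0.362 - (-1.5)·0.839) / (4.4) = 0.169
  β = (9 - (1.3)·0.169 - (1.8)·-0.362 - (-4)·0.839) / (9.1) = 1.405
  γ = (-7 - (-0.2)·0.169 - (-2.4)·1.405 - (-2)·0.839) / (5.6) = -0.342
  δ = (-11 - (0.6)·0.169 - (-3.9)·1.405 - (-3)·-0.342) / (-8.5) = 0.782
Change: (0.305, 0.155, 0.020, -0.057) → max |·| = 0.305

0.305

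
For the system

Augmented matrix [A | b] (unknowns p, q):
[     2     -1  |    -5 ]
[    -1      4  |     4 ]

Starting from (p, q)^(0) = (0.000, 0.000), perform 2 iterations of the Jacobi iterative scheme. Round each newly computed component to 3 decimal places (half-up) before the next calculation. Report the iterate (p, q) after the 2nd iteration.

(-2.000, 0.375)

Iteration 1:
  p = (-5 - (-1)·0.000) / (2) = -2.500
  q = (4 - (-1)·0.000) / (4) = 1.000
Iteration 2:
  p = (-5 - (-1)·1.000) / (2) = -2.000
  q = (4 - (-1)·-2.500) / (4) = 0.375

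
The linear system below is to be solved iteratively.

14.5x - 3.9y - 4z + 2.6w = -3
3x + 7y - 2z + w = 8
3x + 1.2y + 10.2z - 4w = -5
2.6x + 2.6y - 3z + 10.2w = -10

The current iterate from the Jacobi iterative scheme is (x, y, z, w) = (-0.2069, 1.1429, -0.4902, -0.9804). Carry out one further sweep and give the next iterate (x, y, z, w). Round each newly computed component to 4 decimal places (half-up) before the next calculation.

(0.1411, 1.2315, -0.9483, -1.3632)

One sweep:
  x = (-3 - (-3.9)·1.1429 - (-4)·-0.4902 - (2.6)·-0.9804) / (14.5) = 0.1411
  y = (8 - (3)·-0.2069 - (-2)·-0.4902 - (1)·-0.9804) / (7) = 1.2315
  z = (-5 - (3)·-0.2069 - (1.2)·1.1429 - (-4)·-0.9804) / (10.2) = -0.9483
  w = (-10 - (2.6)·-0.2069 - (2.6)·1.1429 - (-3)·-0.4902) / (10.2) = -1.3632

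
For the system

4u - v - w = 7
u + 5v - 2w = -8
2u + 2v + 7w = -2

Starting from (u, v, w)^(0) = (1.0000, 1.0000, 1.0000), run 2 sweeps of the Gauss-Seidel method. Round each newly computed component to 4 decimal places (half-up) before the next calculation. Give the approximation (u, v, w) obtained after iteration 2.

Iteration 1:
  u = (7 - (-1)·1.0000 - (-1)·1.0000) / (4) = 2.2500
  v = (-8 - (1)·2.2500 - (-2)·1.0000) / (5) = -1.6500
  w = (-2 - (2)·2.2500 - (2)·-1.6500) / (7) = -0.4571
Iteration 2:
  u = (7 - (-1)·-1.6500 - (-1)·-0.4571) / (4) = 1.2232
  v = (-8 - (1)·1.2232 - (-2)·-0.4571) / (5) = -2.0275
  w = (-2 - (2)·1.2232 - (2)·-2.0275) / (7) = -0.0559

(1.2232, -2.0275, -0.0559)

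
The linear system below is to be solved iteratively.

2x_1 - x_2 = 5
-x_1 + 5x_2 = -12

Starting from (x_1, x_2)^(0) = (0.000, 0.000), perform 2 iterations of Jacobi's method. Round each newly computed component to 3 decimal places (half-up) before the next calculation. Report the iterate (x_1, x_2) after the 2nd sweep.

(1.300, -1.900)

Iteration 1:
  x_1 = (5 - (-1)·0.000) / (2) = 2.500
  x_2 = (-12 - (-1)·0.000) / (5) = -2.400
Iteration 2:
  x_1 = (5 - (-1)·-2.400) / (2) = 1.300
  x_2 = (-12 - (-1)·2.500) / (5) = -1.900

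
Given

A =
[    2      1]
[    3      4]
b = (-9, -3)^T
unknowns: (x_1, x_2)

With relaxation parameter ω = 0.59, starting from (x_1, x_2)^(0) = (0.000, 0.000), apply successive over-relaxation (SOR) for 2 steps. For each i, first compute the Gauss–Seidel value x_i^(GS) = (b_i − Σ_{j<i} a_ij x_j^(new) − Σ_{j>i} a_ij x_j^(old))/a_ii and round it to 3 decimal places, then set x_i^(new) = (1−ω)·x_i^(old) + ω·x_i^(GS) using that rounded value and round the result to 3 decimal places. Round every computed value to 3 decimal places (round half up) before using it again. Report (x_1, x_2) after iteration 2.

(-3.959, 1.609)

Iteration 1:
  x_1: GS value = (-9 - (1)·0.000) / (2) = -4.500;  x_1 ← (1−ω)·0.000 + ω·-4.500 = -2.655
  x_2: GS value = (-3 - (3)·-2.655) / (4) = 1.241;  x_2 ← (1−ω)·0.000 + ω·1.241 = 0.732
Iteration 2:
  x_1: GS value = (-9 - (1)·0.732) / (2) = -4.866;  x_1 ← (1−ω)·-2.655 + ω·-4.866 = -3.959
  x_2: GS value = (-3 - (3)·-3.959) / (4) = 2.219;  x_2 ← (1−ω)·0.732 + ω·2.219 = 1.609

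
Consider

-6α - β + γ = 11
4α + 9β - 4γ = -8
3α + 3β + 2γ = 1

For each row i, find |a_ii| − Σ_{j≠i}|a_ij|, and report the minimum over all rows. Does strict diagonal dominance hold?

row 1: |-6| − (1+1) = 4
row 2: |9| − (4+4) = 1
row 3: |2| − (3+3) = -4
minimum over rows = -4 → not strictly diagonally dominant

-4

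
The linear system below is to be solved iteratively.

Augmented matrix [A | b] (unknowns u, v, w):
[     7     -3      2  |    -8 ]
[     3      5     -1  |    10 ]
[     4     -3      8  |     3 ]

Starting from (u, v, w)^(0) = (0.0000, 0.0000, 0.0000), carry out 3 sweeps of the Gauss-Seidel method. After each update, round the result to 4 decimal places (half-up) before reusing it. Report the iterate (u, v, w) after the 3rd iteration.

(-0.4541, 2.6065, 1.5795)

Iteration 1:
  u = (-8 - (-3)·0.0000 - (2)·0.0000) / (7) = -1.1429
  v = (10 - (3)·-1.1429 - (-1)·0.0000) / (5) = 2.6857
  w = (3 - (4)·-1.1429 - (-3)·2.6857) / (8) = 1.9536
Iteration 2:
  u = (-8 - (-3)·2.6857 - (2)·1.9536) / (7) = -0.5500
  v = (10 - (3)·-0.5500 - (-1)·1.9536) / (5) = 2.7207
  w = (3 - (4)·-0.5500 - (-3)·2.7207) / (8) = 1.6703
Iteration 3:
  u = (-8 - (-3)·2.7207 - (2)·1.6703) / (7) = -0.4541
  v = (10 - (3)·-0.4541 - (-1)·1.6703) / (5) = 2.6065
  w = (3 - (4)·-0.4541 - (-3)·2.6065) / (8) = 1.5795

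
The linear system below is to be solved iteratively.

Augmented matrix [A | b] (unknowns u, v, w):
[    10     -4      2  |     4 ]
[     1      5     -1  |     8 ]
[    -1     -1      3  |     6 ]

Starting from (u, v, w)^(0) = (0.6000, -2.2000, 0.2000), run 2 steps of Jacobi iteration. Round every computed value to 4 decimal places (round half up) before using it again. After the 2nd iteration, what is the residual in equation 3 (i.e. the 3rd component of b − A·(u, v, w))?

1.7121

Iteration 1:
  u = (4 - (-4)·-2.2000 - (2)·0.2000) / (10) = -0.5200
  v = (8 - (1)·0.6000 - (-1)·0.2000) / (5) = 1.5200
  w = (6 - (-1)·0.6000 - (-1)·-2.2000) / (3) = 1.4667
Iteration 2:
  u = (4 - (-4)·1.5200 - (2)·1.4667) / (10) = 0.7147
  v = (8 - (1)·-0.5200 - (-1)·1.4667) / (5) = 1.9973
  w = (6 - (-1)·-0.5200 - (-1)·1.5200) / (3) = 2.3333
Residual b − A·x = (0.1756, -0.3679, 1.7121)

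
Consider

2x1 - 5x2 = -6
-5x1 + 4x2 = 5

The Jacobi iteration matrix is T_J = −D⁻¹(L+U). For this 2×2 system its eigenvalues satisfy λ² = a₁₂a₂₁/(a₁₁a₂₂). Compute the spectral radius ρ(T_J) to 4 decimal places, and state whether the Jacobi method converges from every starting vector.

1.7678

a₁₂a₂₁/(a₁₁a₂₂) = (-5)·(-5) / ((2)·(4)) = 3.125000
ρ = √|3.125000| = √3.125000 = 1.7678
ρ > 1, so Jacobi diverges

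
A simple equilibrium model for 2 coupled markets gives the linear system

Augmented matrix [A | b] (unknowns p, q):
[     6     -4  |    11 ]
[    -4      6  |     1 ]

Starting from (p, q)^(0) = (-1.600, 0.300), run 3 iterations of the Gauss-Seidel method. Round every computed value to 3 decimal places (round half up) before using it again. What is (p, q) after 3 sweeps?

Iteration 1:
  p = (11 - (-4)·0.300) / (6) = 2.033
  q = (1 - (-4)·2.033) / (6) = 1.522
Iteration 2:
  p = (11 - (-4)·1.522) / (6) = 2.848
  q = (1 - (-4)·2.848) / (6) = 2.065
Iteration 3:
  p = (11 - (-4)·2.065) / (6) = 3.210
  q = (1 - (-4)·3.210) / (6) = 2.307

(3.210, 2.307)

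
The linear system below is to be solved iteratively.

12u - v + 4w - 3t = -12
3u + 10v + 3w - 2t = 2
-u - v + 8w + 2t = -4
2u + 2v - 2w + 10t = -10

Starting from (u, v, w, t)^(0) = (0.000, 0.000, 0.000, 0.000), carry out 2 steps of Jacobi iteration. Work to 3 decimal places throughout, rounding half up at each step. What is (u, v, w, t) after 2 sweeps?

Iteration 1:
  u = (-12 - (-1)·0.000 - (4)·0.000 - (-3)·0.000) / (12) = -1.000
  v = (2 - (3)·0.000 - (3)·0.000 - (-2)·0.000) / (10) = 0.200
  w = (-4 - (-1)·0.000 - (-1)·0.000 - (2)·0.000) / (8) = -0.500
  t = (-10 - (2)·0.000 - (2)·0.000 - (-2)·0.000) / (10) = -1.000
Iteration 2:
  u = (-12 - (-1)·0.200 - (4)·-0.500 - (-3)·-1.000) / (12) = -1.067
  v = (2 - (3)·-1.000 - (3)·-0.500 - (-2)·-1.000) / (10) = 0.450
  w = (-4 - (-1)·-1.000 - (-1)·0.200 - (2)·-1.000) / (8) = -0.350
  t = (-10 - (2)·-1.000 - (2)·0.200 - (-2)·-0.500) / (10) = -0.940

(-1.067, 0.450, -0.350, -0.940)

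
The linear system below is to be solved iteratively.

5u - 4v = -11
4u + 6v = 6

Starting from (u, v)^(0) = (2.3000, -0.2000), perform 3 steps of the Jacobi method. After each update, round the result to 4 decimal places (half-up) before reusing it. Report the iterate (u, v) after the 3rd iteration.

(-0.1414, 2.7511)

Iteration 1:
  u = (-11 - (-4)·-0.2000) / (5) = -2.3600
  v = (6 - (4)·2.3000) / (6) = -0.5333
Iteration 2:
  u = (-11 - (-4)·-0.5333) / (5) = -2.6266
  v = (6 - (4)·-2.3600) / (6) = 2.5733
Iteration 3:
  u = (-11 - (-4)·2.5733) / (5) = -0.1414
  v = (6 - (4)·-2.6266) / (6) = 2.7511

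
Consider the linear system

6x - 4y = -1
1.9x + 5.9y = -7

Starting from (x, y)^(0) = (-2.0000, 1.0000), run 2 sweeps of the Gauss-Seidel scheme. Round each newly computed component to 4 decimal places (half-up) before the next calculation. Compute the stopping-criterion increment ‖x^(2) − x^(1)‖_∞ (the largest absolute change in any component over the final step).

1.5650

Iteration 1:
  x = (-1 - (-4)·1.0000) / (6) = 0.5000
  y = (-7 - (1.9)·0.5000) / (5.9) = -1.3475
Iteration 2:
  x = (-1 - (-4)·-1.3475) / (6) = -1.0650
  y = (-7 - (1.9)·-1.0650) / (5.9) = -0.8435
Change: (-1.5650, 0.5040) → max |·| = 1.5650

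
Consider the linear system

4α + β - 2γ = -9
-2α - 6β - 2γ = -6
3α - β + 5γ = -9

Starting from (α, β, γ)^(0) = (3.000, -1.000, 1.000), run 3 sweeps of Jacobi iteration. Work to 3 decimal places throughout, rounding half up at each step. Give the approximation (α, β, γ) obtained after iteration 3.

(-3.425, 2.678, 1.194)

Iteration 1:
  α = (-9 - (1)·-1.000 - (-2)·1.000) / (4) = -1.500
  β = (-6 - (-2)·3.000 - (-2)·1.000) / (-6) = -0.333
  γ = (-9 - (3)·3.000 - (-1)·-1.000) / (5) = -3.800
Iteration 2:
  α = (-9 - (1)·-0.333 - (-2)·-3.800) / (4) = -4.067
  β = (-6 - (-2)·-1.500 - (-2)·-3.800) / (-6) = 2.767
  γ = (-9 - (3)·-1.500 - (-1)·-0.333) / (5) = -0.967
Iteration 3:
  α = (-9 - (1)·2.767 - (-2)·-0.967) / (4) = -3.425
  β = (-6 - (-2)·-4.067 - (-2)·-0.967) / (-6) = 2.678
  γ = (-9 - (3)·-4.067 - (-1)·2.767) / (5) = 1.194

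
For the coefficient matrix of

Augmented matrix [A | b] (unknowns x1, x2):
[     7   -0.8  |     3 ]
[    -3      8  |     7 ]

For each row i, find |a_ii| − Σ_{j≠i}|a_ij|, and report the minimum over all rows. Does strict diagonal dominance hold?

5

row 1: |7| − (0.8) = 6.2
row 2: |8| − (3) = 5
minimum over rows = 5 → strictly diagonally dominant (convergence guaranteed)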